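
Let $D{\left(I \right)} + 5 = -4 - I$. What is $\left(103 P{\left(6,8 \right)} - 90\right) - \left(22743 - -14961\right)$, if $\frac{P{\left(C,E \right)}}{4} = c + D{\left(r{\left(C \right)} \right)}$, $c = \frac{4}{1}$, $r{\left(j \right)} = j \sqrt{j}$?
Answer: $-39854 - 2472 \sqrt{6} \approx -45909.0$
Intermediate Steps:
$r{\left(j \right)} = j^{\frac{3}{2}}$
$D{\left(I \right)} = -9 - I$ ($D{\left(I \right)} = -5 - \left(4 + I\right) = -9 - I$)
$c = 4$ ($c = 4 \cdot 1 = 4$)
$P{\left(C,E \right)} = -20 - 4 C^{\frac{3}{2}}$ ($P{\left(C,E \right)} = 4 \left(4 - \left(9 + C^{\frac{3}{2}}\right)\right) = 4 \left(-5 - C^{\frac{3}{2}}\right) = -20 - 4 C^{\frac{3}{2}}$)
$\left(103 P{\left(6,8 \right)} - 90\right) - \left(22743 - -14961\right) = \left(103 \left(-20 - 4 \cdot 6^{\frac{3}{2}}\right) - 90\right) - \left(22743 - -14961\right) = \left(103 \left(-20 - 4 \cdot 6 \sqrt{6}\right) - 90\right) - \left(22743 + 14961\right) = \left(103 \left(-20 - 24 \sqrt{6}\right) - 90\right) - 37704 = \left(\left(-2060 - 2472 \sqrt{6}\right) - 90\right) - 37704 = \left(-2150 - 2472 \sqrt{6}\right) - 37704 = -39854 - 2472 \sqrt{6}$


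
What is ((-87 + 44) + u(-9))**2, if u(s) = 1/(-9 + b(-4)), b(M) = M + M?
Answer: 535824/289 ≈ 1854.1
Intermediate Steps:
b(M) = 2*M
u(s) = -1/17 (u(s) = 1/(-9 + 2*(-4)) = 1/(-9 - 8) = 1/(-17) = -1/17)
((-87 + 44) + u(-9))**2 = ((-87 + 44) - 1/17)**2 = (-43 - 1/17)**2 = (-732/17)**2 = 535824/289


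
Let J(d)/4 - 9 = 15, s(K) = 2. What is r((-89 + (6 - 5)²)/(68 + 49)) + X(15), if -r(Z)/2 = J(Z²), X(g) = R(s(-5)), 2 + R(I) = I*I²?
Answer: -186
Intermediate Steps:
R(I) = -2 + I³ (R(I) = -2 + I*I² = -2 + I³)
J(d) = 96 (J(d) = 36 + 4*15 = 36 + 60 = 96)
X(g) = 6 (X(g) = -2 + 2³ = -2 + 8 = 6)
r(Z) = -192 (r(Z) = -2*96 = -192)
r((-89 + (6 - 5)²)/(68 + 49)) + X(15) = -192 + 6 = -186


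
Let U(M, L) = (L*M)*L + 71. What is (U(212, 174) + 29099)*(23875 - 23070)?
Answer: 5190384010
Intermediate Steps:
U(M, L) = 71 + M*L² (U(M, L) = M*L² + 71 = 71 + M*L²)
(U(212, 174) + 29099)*(23875 - 23070) = ((71 + 212*174²) + 29099)*(23875 - 23070) = ((71 + 212*30276) + 29099)*805 = ((71 + 6418512) + 29099)*805 = (6418583 + 29099)*805 = 6447682*805 = 5190384010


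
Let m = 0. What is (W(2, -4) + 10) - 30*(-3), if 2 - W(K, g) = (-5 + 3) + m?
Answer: 104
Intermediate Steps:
W(K, g) = 4 (W(K, g) = 2 - ((-5 + 3) + 0) = 2 - (-2 + 0) = 2 - 1*(-2) = 2 + 2 = 4)
(W(2, -4) + 10) - 30*(-3) = (4 + 10) - 30*(-3) = 14 + 90 = 104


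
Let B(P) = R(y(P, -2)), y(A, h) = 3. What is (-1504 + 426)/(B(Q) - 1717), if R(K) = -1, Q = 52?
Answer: 539/859 ≈ 0.62747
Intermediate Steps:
B(P) = -1
(-1504 + 426)/(B(Q) - 1717) = (-1504 + 426)/(-1 - 1717) = -1078/(-1718) = -1078*(-1/1718) = 539/859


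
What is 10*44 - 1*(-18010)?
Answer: 18450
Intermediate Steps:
10*44 - 1*(-18010) = 440 + 18010 = 18450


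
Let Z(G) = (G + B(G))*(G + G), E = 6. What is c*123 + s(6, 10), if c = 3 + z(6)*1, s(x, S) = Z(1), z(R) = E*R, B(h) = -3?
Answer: 4793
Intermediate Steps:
z(R) = 6*R
Z(G) = 2*G*(-3 + G) (Z(G) = (G - 3)*(G + G) = (-3 + G)*(2*G) = 2*G*(-3 + G))
s(x, S) = -4 (s(x, S) = 2*1*(-3 + 1) = 2*1*(-2) = -4)
c = 39 (c = 3 + (6*6)*1 = 3 + 36*1 = 3 + 36 = 39)
c*123 + s(6, 10) = 39*123 - 4 = 4797 - 4 = 4793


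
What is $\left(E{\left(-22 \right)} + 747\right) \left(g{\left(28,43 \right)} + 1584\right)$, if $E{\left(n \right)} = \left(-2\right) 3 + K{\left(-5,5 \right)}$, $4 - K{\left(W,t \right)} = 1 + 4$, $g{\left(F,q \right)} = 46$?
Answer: $1206200$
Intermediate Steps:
$K{\left(W,t \right)} = -1$ ($K{\left(W,t \right)} = 4 - \left(1 + 4\right) = 4 - 5 = -1$)
$E{\left(n \right)} = -7$ ($E{\left(n \right)} = \left(-2\right) 3 - 1 = -6 - 1 = -7$)
$\left(E{\left(-22 \right)} + 747\right) \left(g{\left(28,43 \right)} + 1584\right) = \left(-7 + 747\right) \left(46 + 1584\right) = 740 \cdot 1630 = 1206200$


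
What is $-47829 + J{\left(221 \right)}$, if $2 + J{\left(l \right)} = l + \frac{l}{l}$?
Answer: $-47609$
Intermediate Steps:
$J{\left(l \right)} = -1 + l$ ($J{\left(l \right)} = -2 + \left(l + \frac{l}{l}\right) = -2 + \left(l + 1\right) = -2 + \left(1 + l\right) = -1 + l$)
$-47829 + J{\left(221 \right)} = -47829 + \left(-1 + 221\right) = -47829 + 220 = -47609$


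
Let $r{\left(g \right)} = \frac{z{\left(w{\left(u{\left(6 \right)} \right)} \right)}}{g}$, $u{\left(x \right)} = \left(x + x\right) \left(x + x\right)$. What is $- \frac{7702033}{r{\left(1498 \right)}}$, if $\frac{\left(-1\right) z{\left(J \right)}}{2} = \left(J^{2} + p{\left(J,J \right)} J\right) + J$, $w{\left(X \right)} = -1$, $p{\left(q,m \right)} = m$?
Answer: $5768822717$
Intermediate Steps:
$u{\left(x \right)} = 4 x^{2}$ ($u{\left(x \right)} = 2 x 2 x = 4 x^{2}$)
$z{\left(J \right)} = - 4 J^{2} - 2 J$ ($z{\left(J \right)} = - 2 \left(\left(J^{2} + J J\right) + J\right) = - 2 \left(\left(J^{2} + J^{2}\right) + J\right) = - 2 \left(2 J^{2} + J\right) = - 2 \left(J + 2 J^{2}\right) = - 4 J^{2} - 2 J$)
$r{\left(g \right)} = - \frac{2}{g}$ ($r{\left(g \right)} = \frac{\left(-2\right) \left(-1\right) \left(1 + 2 \left(-1\right)\right)}{g} = \frac{\left(-2\right) \left(-1\right) \left(1 - 2\right)}{g} = \frac{\left(-2\right) \left(-1\right) \left(-1\right)}{g} = - \frac{2}{g}$)
$- \frac{7702033}{r{\left(1498 \right)}} = - \frac{7702033}{\left(-2\right) \frac{1}{1498}} = - \frac{7702033}{- \frac{1}{749}} = \left(-7702033\right) \left(-749\right) = 5768822717$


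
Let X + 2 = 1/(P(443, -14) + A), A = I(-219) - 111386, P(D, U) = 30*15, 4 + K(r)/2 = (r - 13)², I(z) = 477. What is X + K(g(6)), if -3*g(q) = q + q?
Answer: 62740711/110459 ≈ 568.00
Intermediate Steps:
g(q) = -2*q/3 (g(q) = -(q + q)/3 = -2*q/3)
K(r) = -8 + 2*(-13 + r)² (K(r) = -8 + 2*(r - 13)² = -8 + 2*(-13 + r)²)
P(D, U) = 450
A = -110909 (A = 477 - 111386 = -110909)
X = -220919/110459 (X = -2 + 1/(450 - 110909) = -2 + 1/(-110459) = -2 - 1/110459 = -220919/110459 ≈ -2.0000)
X + K(g(6)) = -220919/110459 + (-8 + 2*(-13 - ⅔*6)²) = -220919/110459 + (-8 + 2*(-13 - 4)²) = -220919/110459 + (-8 + 2*(-17)²) = -220919/110459 + (-8 + 2*289) = -220919/110459 + (-8 + 578) = -220919/110459 + 570 = 62740711/110459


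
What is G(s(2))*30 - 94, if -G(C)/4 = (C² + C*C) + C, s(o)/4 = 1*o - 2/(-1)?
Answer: -63454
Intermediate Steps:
s(o) = 8 + 4*o (s(o) = 4*(1*o - 2/(-1)) = 4*(o - 2*(-1)) = 4*(o + 2) = 4*(2 + o) = 8 + 4*o)
G(C) = -8*C² - 4*C (G(C) = -4*((C² + C*C) + C) = -4*((C² + C²) + C) = -4*(2*C² + C) = -4*(C + 2*C²) = -8*C² - 4*C)
G(s(2))*30 - 94 = -4*(8 + 4*2)*(1 + 2*(8 + 4*2))*30 - 94 = -4*(8 + 8)*(1 + 2*(8 + 8))*30 - 94 = -4*16*(1 + 2*16)*30 - 94 = -4*16*(1 + 32)*30 - 94 = -4*16*33*30 - 94 = -2112*30 - 94 = -63360 - 94 = -63454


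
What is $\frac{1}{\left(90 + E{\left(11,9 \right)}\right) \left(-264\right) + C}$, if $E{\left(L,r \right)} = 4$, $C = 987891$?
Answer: $\frac{1}{963075} \approx 1.0383 \cdot 10^{-6}$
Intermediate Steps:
$\frac{1}{\left(90 + E{\left(11,9 \right)}\right) \left(-264\right) + C} = \frac{1}{\left(90 + 4\right) \left(-264\right) + 987891} = \frac{1}{94 \left(-264\right) + 987891} = \frac{1}{-24816 + 987891} = \frac{1}{963075}$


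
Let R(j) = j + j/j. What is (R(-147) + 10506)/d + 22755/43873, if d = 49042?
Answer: 112176785/153687119 ≈ 0.72990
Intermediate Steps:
R(j) = 1 + j (R(j) = j + 1 = 1 + j)
(R(-147) + 10506)/d + 22755/43873 = ((1 - 147) + 10506)/49042 + 22755/43873 = (-146 + 10506)*(1/49042) + 22755*(1/43873) = 10360*(1/49042) + 22755/43873 = 740/3503 + 22755/43873 = 112176785/153687119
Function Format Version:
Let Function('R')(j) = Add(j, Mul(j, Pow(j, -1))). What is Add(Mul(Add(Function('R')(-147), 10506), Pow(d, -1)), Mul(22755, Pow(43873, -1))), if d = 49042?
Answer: Rational(112176785, 153687119) ≈ 0.72990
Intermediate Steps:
Function('R')(j) = Add(1, j) (Function('R')(j) = Add(j, 1) = Add(1, j))
Add(Mul(Add(Function('R')(-147), 10506), Pow(d, -1)), Mul(22755, Pow(43873, -1))) = Add(Mul(Add(Add(1, -147), 10506), Pow(49042, -1)), Mul(22755, Pow(43873, -1))) = Add(Mul(Add(-146, 10506), Rational(1, 49042)), Mul(22755, Rational(1, 43873))) = Add(Mul(10360, Rational(1, 49042)), Rational(22755, 43873)) = Add(Rational(740, 3503), Rational(22755, 43873)) = Rational(112176785, 153687119)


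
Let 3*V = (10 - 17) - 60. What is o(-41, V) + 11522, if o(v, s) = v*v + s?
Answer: 39542/3 ≈ 13181.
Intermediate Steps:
V = -67/3 (V = ((10 - 17) - 60)/3 = (-7 - 60)/3 = (⅓)*(-67) = -67/3 ≈ -22.333)
o(v, s) = s + v² (o(v, s) = v² + s = s + v²)
o(-41, V) + 11522 = (-67/3 + (-41)²) + 11522 = (-67/3 + 1681) + 11522 = 4976/3 + 11522 = 39542/3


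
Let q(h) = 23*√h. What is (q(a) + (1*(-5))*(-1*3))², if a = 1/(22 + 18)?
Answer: 9529/40 + 69*√10/2 ≈ 347.32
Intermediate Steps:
a = 1/40 ≈ 0.025000
(q(a) + (1*(-5))*(-1*3))² = (23*√(1/40) + (1*(-5))*(-1*3))² = (23*(√10/20) - 5*(-3))² = (23*√10/20 + 15)² = (15 + 23*√10/20)²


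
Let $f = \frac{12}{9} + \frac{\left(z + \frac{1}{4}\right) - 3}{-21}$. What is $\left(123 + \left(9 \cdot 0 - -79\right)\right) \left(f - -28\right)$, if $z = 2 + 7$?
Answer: $\frac{82113}{14} \approx 5865.2$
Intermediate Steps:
$z = 9$
$f = \frac{29}{28}$ ($f = \frac{12}{9} + \frac{\left(9 + \frac{1}{4}\right) - 3}{-21} = 12 \cdot \frac{1}{9} + \left(\left(9 + \frac{1}{4}\right) - 3\right) \left(- \frac{1}{21}\right) = \frac{4}{3} + \left(\frac{37}{4} - 3\right) \left(- \frac{1}{21}\right) = \frac{4}{3} + \frac{25}{4} \left(- \frac{1}{21}\right) = \frac{4}{3} - \frac{25}{84} = \frac{29}{28} \approx 1.0357$)
$\left(123 + \left(9 \cdot 0 - -79\right)\right) \left(f - -28\right) = \left(123 + \left(9 \cdot 0 - -79\right)\right) \left(\frac{29}{28} - -28\right) = \left(123 + \left(0 + 79\right)\right) \left(\frac{29}{28} + 28\right) = \left(123 + 79\right) \frac{813}{28} = 202 \cdot \frac{813}{28} = \frac{82113}{14}$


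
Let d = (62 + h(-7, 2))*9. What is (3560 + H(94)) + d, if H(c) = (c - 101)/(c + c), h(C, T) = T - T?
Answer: 774177/188 ≈ 4118.0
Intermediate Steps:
h(C, T) = 0
d = 558 (d = (62 + 0)*9 = 62*9 = 558)
H(c) = (-101 + c)/(2*c) (H(c) = (-101 + c)/((2*c)) = (-101 + c)*(1/(2*c)) = (-101 + c)/(2*c))
(3560 + H(94)) + d = (3560 + (½)*(-101 + 94)/94) + 558 = (3560 + (½)*(1/94)*(-7)) + 558 = (3560 - 7/188) + 558 = 669273/188 + 558 = 774177/188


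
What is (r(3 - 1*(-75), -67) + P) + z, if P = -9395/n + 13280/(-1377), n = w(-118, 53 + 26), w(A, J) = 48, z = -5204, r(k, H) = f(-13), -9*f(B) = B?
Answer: -119147489/22032 ≈ -5407.9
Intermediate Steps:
f(B) = -B/9
r(k, H) = 13/9 (r(k, H) = -⅑*(-13) = 13/9)
n = 48
P = -4524785/22032 (P = -9395/48 + 13280/(-1377) = -9395*1/48 + 13280*(-1/1377) = -9395/48 - 13280/1377 = -4524785/22032 ≈ -205.37)
(r(3 - 1*(-75), -67) + P) + z = (13/9 - 4524785/22032) - 5204 = -4492961/22032 - 5204 = -119147489/22032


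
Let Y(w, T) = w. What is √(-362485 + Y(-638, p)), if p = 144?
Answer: 9*I*√4483 ≈ 602.6*I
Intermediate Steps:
√(-362485 + Y(-638, p)) = √(-362485 - 638) = √(-363123) = 9*I*√4483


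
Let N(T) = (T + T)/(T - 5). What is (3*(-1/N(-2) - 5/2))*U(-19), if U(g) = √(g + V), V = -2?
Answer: -51*I*√21/4 ≈ -58.428*I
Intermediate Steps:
N(T) = 2*T/(-5 + T) (N(T) = (2*T)/(-5 + T) = 2*T/(-5 + T))
U(g) = √(-2 + g) (U(g) = √(g - 2) = √(-2 + g))
(3*(-1/N(-2) - 5/2))*U(-19) = (3*(-1/(2*(-2)/(-5 - 2)) - 5/2))*√(-2 - 19) = (3*(-1/(2*(-2)/(-7)) - 5*½))*√(-21) = (3*(-1/(2*(-2)*(-⅐)) - 5/2))*(I*√21) = (3*(-1/4/7 - 5/2))*(I*√21) = (3*(-1*7/4 - 5/2))*(I*√21) = (3*(-7/4 - 5/2))*(I*√21) = (3*(-17/4))*(I*√21) = -51*I*√21/4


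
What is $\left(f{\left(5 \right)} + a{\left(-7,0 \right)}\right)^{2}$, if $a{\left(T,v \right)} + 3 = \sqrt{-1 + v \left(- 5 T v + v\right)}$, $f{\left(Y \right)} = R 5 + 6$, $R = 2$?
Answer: $\left(13 + i\right)^{2} \approx 168.0 + 26.0 i$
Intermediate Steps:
$f{\left(Y \right)} = 16$ ($f{\left(Y \right)} = 2 \cdot 5 + 6 = 10 + 6 = 16$)
$a{\left(T,v \right)} = -3 + \sqrt{-1 + v \left(v - 5 T v\right)}$ ($a{\left(T,v \right)} = -3 + \sqrt{-1 + v \left(- 5 T v + v\right)} = -3 + \sqrt{-1 + v \left(v - 5 T v\right)}$)
$\left(f{\left(5 \right)} + a{\left(-7,0 \right)}\right)^{2} = \left(16 - \left(3 - \sqrt{-1 + 0^{2} - - 35 \cdot 0^{2}}\right)\right)^{2} = \left(16 - \left(3 - \sqrt{-1 + 0 - \left(-35\right) 0}\right)\right)^{2} = \left(16 - \left(3 - \sqrt{-1 + 0 + 0}\right)\right)^{2} = \left(16 - \left(3 - \sqrt{-1}\right)\right)^{2} = \left(16 - \left(3 - i\right)\right)^{2} = \left(13 + i\right)^{2}$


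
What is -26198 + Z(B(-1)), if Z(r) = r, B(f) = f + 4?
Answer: -26195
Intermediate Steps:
B(f) = 4 + f
-26198 + Z(B(-1)) = -26198 + (4 - 1) = -26198 + 3 = -26195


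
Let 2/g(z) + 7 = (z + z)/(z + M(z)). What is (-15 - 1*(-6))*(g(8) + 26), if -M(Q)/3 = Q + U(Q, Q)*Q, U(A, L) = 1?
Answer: -8568/37 ≈ -231.57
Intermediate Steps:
M(Q) = -6*Q (M(Q) = -3*(Q + 1*Q) = -3*(Q + Q) = -6*Q)
g(z) = -10/37 (g(z) = 2/(-7 + (z + z)/(z - 6*z)) = 2/(-7 + (2*z)/((-5*z))) = 2/(-7 + (2*z)*(-1/(5*z))) = 2/(-7 - ⅖) = 2/(-37/5) = 2*(-5/37) = -10/37)
(-15 - 1*(-6))*(g(8) + 26) = (-15 - 1*(-6))*(-10/37 + 26) = (-15 + 6)*(952/37) = -9*952/37 = -8568/37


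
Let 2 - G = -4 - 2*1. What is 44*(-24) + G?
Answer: -1048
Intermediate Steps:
G = 8 (G = 2 - (-4 - 2*1) = 2 - (-4 - 2) = 2 - 1*(-6) = 2 + 6 = 8)
44*(-24) + G = 44*(-24) + 8 = -1056 + 8 = -1048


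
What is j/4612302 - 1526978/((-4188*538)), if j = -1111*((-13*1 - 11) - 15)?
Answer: 198347504437/288671682708 ≈ 0.68710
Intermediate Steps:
j = 43329 (j = -1111*((-13 - 11) - 15) = -1111*(-24 - 15) = -1111*(-39) = 43329)
j/4612302 - 1526978/((-4188*538)) = 43329/4612302 - 1526978/((-4188*538)) = 43329*(1/4612302) - 1526978/(-2253144) = 14443/1537434 - 1526978*(-1/2253144) = 14443/1537434 + 763489/1126572 = 198347504437/288671682708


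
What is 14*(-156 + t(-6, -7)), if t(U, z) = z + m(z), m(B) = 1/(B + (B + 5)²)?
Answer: -6860/3 ≈ -2286.7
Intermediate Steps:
m(B) = 1/(B + (5 + B)²)
t(U, z) = z + 1/(z + (5 + z)²)
14*(-156 + t(-6, -7)) = 14*(-156 + (-7 + 1/(-7 + (5 - 7)²))) = 14*(-156 + (-7 + 1/(-7 + (-2)²))) = 14*(-156 + (-7 + 1/(-7 + 4))) = 14*(-156 + (-7 + 1/(-3))) = 14*(-156 + (-7 - ⅓)) = 14*(-156 - 22/3) = 14*(-490/3) = -6860/3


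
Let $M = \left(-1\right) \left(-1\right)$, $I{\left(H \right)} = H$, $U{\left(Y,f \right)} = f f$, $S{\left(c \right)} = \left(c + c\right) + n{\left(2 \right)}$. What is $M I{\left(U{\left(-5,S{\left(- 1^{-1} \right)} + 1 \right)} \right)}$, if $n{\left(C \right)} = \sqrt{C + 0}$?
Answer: $\left(-1 + \sqrt{2}\right)^{2} \approx 0.17157$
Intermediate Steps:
$n{\left(C \right)} = \sqrt{C}$
$S{\left(c \right)} = \sqrt{2} + 2 c$ ($S{\left(c \right)} = \left(c + c\right) + \sqrt{2} = 2 c + \sqrt{2} = \sqrt{2} + 2 c$)
$U{\left(Y,f \right)} = f^{2}$
$M = 1$
$M I{\left(U{\left(-5,S{\left(- 1^{-1} \right)} + 1 \right)} \right)} = 1 \left(\left(\sqrt{2} + 2 \left(- 1^{-1}\right)\right) + 1\right)^{2} = 1 \left(\left(\sqrt{2} + 2 \left(\left(-1\right) 1\right)\right) + 1\right)^{2} = 1 \left(\left(\sqrt{2} + 2 \left(-1\right)\right) + 1\right)^{2} = 1 \left(\left(\sqrt{2} - 2\right) + 1\right)^{2} = 1 \left(\left(-2 + \sqrt{2}\right) + 1\right)^{2} = 1 \left(-1 + \sqrt{2}\right)^{2} = \left(-1 + \sqrt{2}\right)^{2}$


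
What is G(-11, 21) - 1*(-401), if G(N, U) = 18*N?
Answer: 203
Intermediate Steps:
G(-11, 21) - 1*(-401) = 18*(-11) - 1*(-401) = -198 + 401 = 203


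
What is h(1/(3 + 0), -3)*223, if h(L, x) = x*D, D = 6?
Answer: -4014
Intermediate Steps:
h(L, x) = 6*x (h(L, x) = x*6 = 6*x)
h(1/(3 + 0), -3)*223 = (6*(-3))*223 = -18*223 = -4014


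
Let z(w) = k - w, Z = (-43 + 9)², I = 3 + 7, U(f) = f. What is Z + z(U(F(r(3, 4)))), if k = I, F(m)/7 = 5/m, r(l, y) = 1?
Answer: 1131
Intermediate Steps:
F(m) = 35/m (F(m) = 7*(5/m) = 35/m)
I = 10
k = 10
Z = 1156 (Z = (-34)² = 1156)
z(w) = 10 - w
Z + z(U(F(r(3, 4)))) = 1156 + (10 - 35/1) = 1156 + (10 - 35) = 1156 - 25 = 1131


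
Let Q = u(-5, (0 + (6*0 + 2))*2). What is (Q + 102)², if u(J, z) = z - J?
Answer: 12321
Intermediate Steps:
Q = 9 (Q = (0 + (6*0 + 2))*2 - 1*(-5) = (0 + (0 + 2))*2 + 5 = (0 + 2)*2 + 5 = 2*2 + 5 = 4 + 5 = 9)
(Q + 102)² = (9 + 102)² = 111² = 12321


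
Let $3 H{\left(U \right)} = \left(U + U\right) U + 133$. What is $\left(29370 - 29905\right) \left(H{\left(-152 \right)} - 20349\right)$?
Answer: $2622570$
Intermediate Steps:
$H{\left(U \right)} = \frac{133}{3} + \frac{2 U^{2}}{3}$ ($H{\left(U \right)} = \frac{\left(U + U\right) U + 133}{3} = \frac{2 U U + 133}{3} = \frac{2 U^{2} + 133}{3} = \frac{133 + 2 U^{2}}{3} = \frac{133}{3} + \frac{2 U^{2}}{3}$)
$\left(29370 - 29905\right) \left(H{\left(-152 \right)} - 20349\right) = \left(29370 - 29905\right) \left(\left(\frac{133}{3} + \frac{2 \left(-152\right)^{2}}{3}\right) - 20349\right) = - 535 \left(\left(\frac{133}{3} + \frac{2}{3} \cdot 23104\right) - 20349\right) = - 535 \left(\left(\frac{133}{3} + \frac{46208}{3}\right) - 20349\right) = - 535 \left(15447 - 20349\right) = \left(-535\right) \left(-4902\right) = 2622570$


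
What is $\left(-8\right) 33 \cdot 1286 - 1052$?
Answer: $-340556$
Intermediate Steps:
$\left(-8\right) 33 \cdot 1286 - 1052 = \left(-264\right) 1286 - 1052 = -339504 - 1052 = -340556$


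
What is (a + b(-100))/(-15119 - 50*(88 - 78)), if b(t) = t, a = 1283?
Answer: -1183/15619 ≈ -0.075741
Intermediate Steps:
(a + b(-100))/(-15119 - 50*(88 - 78)) = (1283 - 100)/(-15119 - 50*(88 - 78)) = 1183/(-15119 - 50*10) = 1183/(-15119 - 500) = 1183/(-15619) = 1183*(-1/15619) = -1183/15619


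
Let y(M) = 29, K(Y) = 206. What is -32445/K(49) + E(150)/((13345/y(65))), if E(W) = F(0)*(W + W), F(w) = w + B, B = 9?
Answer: -809415/5338 ≈ -151.63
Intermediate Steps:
F(w) = 9 + w (F(w) = w + 9 = 9 + w)
E(W) = 18*W (E(W) = (9 + 0)*(W + W) = 9*(2*W) = 18*W)
-32445/K(49) + E(150)/((13345/y(65))) = -32445/206 + (18*150)/((13345/29)) = -32445*1/206 + 2700/((13345*(1/29))) = -315/2 + 2700/(13345/29) = -315/2 + 2700*(29/13345) = -315/2 + 15660/2669 = -809415/5338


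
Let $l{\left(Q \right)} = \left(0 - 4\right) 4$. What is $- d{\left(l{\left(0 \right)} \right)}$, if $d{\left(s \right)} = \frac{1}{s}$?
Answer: $\frac{1}{16} \approx 0.0625$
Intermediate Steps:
$l{\left(Q \right)} = -16$ ($l{\left(Q \right)} = \left(-4\right) 4 = -16$)
$- d{\left(l{\left(0 \right)} \right)} = - \frac{1}{-16} = \left(-1\right) \left(- \frac{1}{16}\right) = \frac{1}{16}$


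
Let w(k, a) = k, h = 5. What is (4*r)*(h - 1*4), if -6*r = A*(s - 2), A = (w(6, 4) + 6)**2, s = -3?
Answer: 480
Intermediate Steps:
A = 144 (A = (6 + 6)**2 = 12**2 = 144)
r = 120 (r = -24*(-3 - 2) = -24*(-5) = -1/6*(-720) = 120)
(4*r)*(h - 1*4) = (4*120)*(5 - 1*4) = 480*(5 - 4) = 480*1 = 480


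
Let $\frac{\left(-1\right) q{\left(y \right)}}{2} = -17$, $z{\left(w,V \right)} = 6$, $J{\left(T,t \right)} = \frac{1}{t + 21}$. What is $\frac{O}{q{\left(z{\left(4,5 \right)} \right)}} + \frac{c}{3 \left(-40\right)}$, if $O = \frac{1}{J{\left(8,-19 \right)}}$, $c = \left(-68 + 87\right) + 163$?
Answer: $- \frac{1487}{1020} \approx -1.4578$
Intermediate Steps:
$J{\left(T,t \right)} = \frac{1}{21 + t}$
$q{\left(y \right)} = 34$ ($q{\left(y \right)} = \left(-2\right) \left(-17\right) = 34$)
$c = 182$ ($c = 19 + 163 = 182$)
$O = 2$ ($O = \frac{1}{\frac{1}{21 - 19}} = \frac{1}{\frac{1}{2}} = 2$)
$\frac{O}{q{\left(z{\left(4,5 \right)} \right)}} + \frac{c}{3 \left(-40\right)} = \frac{2}{34} + \frac{182}{3 \left(-40\right)} = 2 \cdot \frac{1}{34} + \frac{182}{-120} = \frac{1}{17} + 182 \left(- \frac{1}{120}\right) = \frac{1}{17} - \frac{91}{60} = - \frac{1487}{1020}$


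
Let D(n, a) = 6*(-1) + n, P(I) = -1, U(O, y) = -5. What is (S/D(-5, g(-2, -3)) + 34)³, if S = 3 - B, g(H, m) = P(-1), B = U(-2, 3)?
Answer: 49027896/1331 ≈ 36835.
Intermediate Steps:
B = -5
g(H, m) = -1
S = 8 (S = 3 - 1*(-5) = 3 + 5 = 8)
D(n, a) = -6 + n
(S/D(-5, g(-2, -3)) + 34)³ = (8/(-6 - 5) + 34)³ = (8/(-11) + 34)³ = (8*(-1/11) + 34)³ = (-8/11 + 34)³ = (366/11)³ = 49027896/1331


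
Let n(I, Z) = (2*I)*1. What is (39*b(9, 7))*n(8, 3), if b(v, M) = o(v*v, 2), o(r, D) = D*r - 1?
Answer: 100464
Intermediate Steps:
o(r, D) = -1 + D*r
n(I, Z) = 2*I
b(v, M) = -1 + 2*v**2 (b(v, M) = -1 + 2*(v*v) = -1 + 2*v**2)
(39*b(9, 7))*n(8, 3) = (39*(-1 + 2*9**2))*(2*8) = (39*(-1 + 2*81))*16 = (39*(-1 + 162))*16 = (39*161)*16 = 6279*16 = 100464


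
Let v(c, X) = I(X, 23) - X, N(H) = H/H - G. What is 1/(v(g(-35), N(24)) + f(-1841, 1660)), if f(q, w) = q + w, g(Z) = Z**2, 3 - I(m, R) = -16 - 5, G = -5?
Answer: -1/163 ≈ -0.0061350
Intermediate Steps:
I(m, R) = 24 (I(m, R) = 3 - (-16 - 5) = 3 - 1*(-21) = 3 + 21 = 24)
N(H) = 6 (N(H) = H/H - 1*(-5) = 1 + 5 = 6)
v(c, X) = 24 - X
1/(v(g(-35), N(24)) + f(-1841, 1660)) = 1/((24 - 1*6) + (-1841 + 1660)) = 1/((24 - 6) - 181) = 1/(18 - 181) = 1/(-163) = -1/163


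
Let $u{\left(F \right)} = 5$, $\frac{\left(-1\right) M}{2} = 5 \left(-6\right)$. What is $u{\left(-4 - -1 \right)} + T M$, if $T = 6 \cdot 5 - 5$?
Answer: $1505$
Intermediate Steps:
$M = 60$ ($M = - 2 \cdot 5 \left(-6\right) = \left(-2\right) \left(-30\right) = 60$)
$T = 25$ ($T = 30 - 5 = 25$)
$u{\left(-4 - -1 \right)} + T M = 5 + 25 \cdot 60 = 5 + 1500 = 1505$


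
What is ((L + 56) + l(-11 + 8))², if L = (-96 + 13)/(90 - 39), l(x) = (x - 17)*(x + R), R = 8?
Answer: 5414929/2601 ≈ 2081.9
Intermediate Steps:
l(x) = (-17 + x)*(8 + x) (l(x) = (x - 17)*(x + 8) = (-17 + x)*(8 + x))
L = -83/51 ≈ -1.6275
((L + 56) + l(-11 + 8))² = ((-83/51 + 56) + (-136 + (-11 + 8)² - 9*(-11 + 8)))² = (2773/51 + (-136 + (-3)² - 9*(-3)))² = (2773/51 + (-136 + 9 + 27))² = (2773/51 - 100)² = (-2327/51)² = 5414929/2601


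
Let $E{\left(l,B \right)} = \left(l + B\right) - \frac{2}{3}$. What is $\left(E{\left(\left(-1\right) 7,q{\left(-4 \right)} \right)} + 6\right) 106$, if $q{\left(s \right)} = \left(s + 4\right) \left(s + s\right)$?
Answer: $- \frac{530}{3} \approx -176.67$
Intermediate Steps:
$q{\left(s \right)} = 2 s \left(4 + s\right)$ ($q{\left(s \right)} = \left(4 + s\right) 2 s = 2 s \left(4 + s\right)$)
$E{\left(l,B \right)} = - \frac{2}{3} + B + l$ ($E{\left(l,B \right)} = \left(B + l\right) - \frac{2}{3} = - \frac{2}{3} + B + l$)
$\left(E{\left(\left(-1\right) 7,q{\left(-4 \right)} \right)} + 6\right) 106 = \left(\left(- \frac{2}{3} + 2 \left(-4\right) \left(4 - 4\right) - 7\right) + 6\right) 106 = \left(\left(- \frac{2}{3} + 2 \left(-4\right) 0 - 7\right) + 6\right) 106 = \left(\left(- \frac{2}{3} + 0 - 7\right) + 6\right) 106 = \left(- \frac{23}{3} + 6\right) 106 = \left(- \frac{5}{3}\right) 106 = - \frac{530}{3}$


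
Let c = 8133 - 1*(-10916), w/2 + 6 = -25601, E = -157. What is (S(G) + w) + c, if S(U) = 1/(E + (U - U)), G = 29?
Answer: -5049906/157 ≈ -32165.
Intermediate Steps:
w = -51214 (w = -12 + 2*(-25601) = -12 - 51202 = -51214)
c = 19049 (c = 8133 + 10916 = 19049)
S(U) = -1/157 (S(U) = 1/(-157 + (U - U)) = 1/(-157 + 0) = 1/(-157) = -1/157)
(S(G) + w) + c = (-1/157 - 51214) + 19049 = -8040599/157 + 19049 = -5049906/157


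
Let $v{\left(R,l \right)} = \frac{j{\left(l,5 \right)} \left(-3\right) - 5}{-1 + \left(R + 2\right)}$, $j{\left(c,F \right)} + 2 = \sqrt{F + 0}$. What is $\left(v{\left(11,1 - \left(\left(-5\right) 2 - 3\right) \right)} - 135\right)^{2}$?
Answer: $\frac{1310603}{72} + \frac{1619 \sqrt{5}}{24} \approx 18354.0$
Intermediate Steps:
$j{\left(c,F \right)} = -2 + \sqrt{F}$ ($j{\left(c,F \right)} = -2 + \sqrt{F + 0} = -2 + \sqrt{F}$)
$v{\left(R,l \right)} = \frac{1 - 3 \sqrt{5}}{1 + R}$ ($v{\left(R,l \right)} = \frac{\left(-2 + \sqrt{5}\right) \left(-3\right) - 5}{-1 + \left(R + 2\right)} = \frac{\left(6 - 3 \sqrt{5}\right) - 5}{-1 + \left(2 + R\right)} = \frac{1 - 3 \sqrt{5}}{1 + R}$)
$\left(v{\left(11,1 - \left(\left(-5\right) 2 - 3\right) \right)} - 135\right)^{2} = \left(\frac{1 - 3 \sqrt{5}}{1 + 11} - 135\right)^{2} = \left(\frac{1 - 3 \sqrt{5}}{12} - 135\right)^{2} = \left(\left(\frac{1}{12} - \frac{\sqrt{5}}{4}\right) - 135\right)^{2} = \left(- \frac{1619}{12} - \frac{\sqrt{5}}{4}\right)^{2}$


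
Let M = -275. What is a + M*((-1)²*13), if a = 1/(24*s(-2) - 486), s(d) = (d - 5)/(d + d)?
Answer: -1587301/444 ≈ -3575.0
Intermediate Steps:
s(d) = (-5 + d)/(2*d) (s(d) = (-5 + d)/((2*d)) = (-5 + d)*(1/(2*d)) = (-5 + d)/(2*d))
a = -1/444 (a = 1/(24*((½)*(-5 - 2)/(-2)) - 486) = 1/(24*((½)*(-½)*(-7)) - 486) = 1/(24*(7/4) - 486) = 1/(42 - 486) = 1/(-444) = -1/444 ≈ -0.0022523)
a + M*((-1)²*13) = -1/444 - 275*(-1)²*13 = -1/444 - 275*13 = -1/444 - 3575 = -1587301/444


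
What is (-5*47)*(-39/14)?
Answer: 9165/14 ≈ 654.64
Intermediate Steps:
(-5*47)*(-39/14) = -(-9165)/14 = -235*(-39/14) = 9165/14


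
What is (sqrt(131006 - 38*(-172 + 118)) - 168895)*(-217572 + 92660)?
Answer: 21097012240 - 124912*sqrt(133058) ≈ 2.1051e+10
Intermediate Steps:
(sqrt(131006 - 38*(-172 + 118)) - 168895)*(-217572 + 92660) = (sqrt(131006 - 38*(-54)) - 168895)*(-124912) = (sqrt(131006 + 2052) - 168895)*(-124912) = (sqrt(133058) - 168895)*(-124912) = (-168895 + sqrt(133058))*(-124912) = 21097012240 - 124912*sqrt(133058)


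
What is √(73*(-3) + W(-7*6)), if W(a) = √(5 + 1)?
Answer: √(-219 + √6) ≈ 14.716*I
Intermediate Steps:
W(a) = √6
√(73*(-3) + W(-7*6)) = √(73*(-3) + √6) = √(-219 + √6)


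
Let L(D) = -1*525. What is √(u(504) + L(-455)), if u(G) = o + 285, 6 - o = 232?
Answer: I*√466 ≈ 21.587*I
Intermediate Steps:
o = -226 (o = 6 - 1*232 = 6 - 232 = -226)
u(G) = 59 (u(G) = -226 + 285 = 59)
L(D) = -525
√(u(504) + L(-455)) = √(59 - 525) = √(-466) = I*√466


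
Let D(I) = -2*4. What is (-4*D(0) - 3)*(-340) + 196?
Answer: -9664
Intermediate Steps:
D(I) = -8
(-4*D(0) - 3)*(-340) + 196 = (-4*(-8) - 3)*(-340) + 196 = (32 - 3)*(-340) + 196 = 29*(-340) + 196 = -9860 + 196 = -9664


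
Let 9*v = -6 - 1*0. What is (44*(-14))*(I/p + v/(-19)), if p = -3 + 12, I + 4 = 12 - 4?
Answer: -50512/171 ≈ -295.39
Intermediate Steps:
I = 4 (I = -4 + (12 - 4) = -4 + 8 = 4)
v = -2/3 (v = (-6 - 1*0)/9 = (-6 + 0)/9 = (1/9)*(-6) = -2/3 ≈ -0.66667)
p = 9
(44*(-14))*(I/p + v/(-19)) = (44*(-14))*(4/9 - 2/3/(-19)) = -616*(4*(1/9) - 2/3*(-1/19)) = -616*(4/9 + 2/57) = -616*82/171 = -50512/171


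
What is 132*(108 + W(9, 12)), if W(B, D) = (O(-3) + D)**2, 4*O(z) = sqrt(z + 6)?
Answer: 133155/4 + 792*sqrt(3) ≈ 34661.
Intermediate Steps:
O(z) = sqrt(6 + z)/4 (O(z) = sqrt(z + 6)/4 = sqrt(6 + z)/4)
W(B, D) = (D + sqrt(3)/4)**2 (W(B, D) = (sqrt(6 - 3)/4 + D)**2 = (sqrt(3)/4 + D)**2 = (D + sqrt(3)/4)**2)
132*(108 + W(9, 12)) = 132*(108 + (sqrt(3) + 4*12)**2/16) = 132*(108 + (sqrt(3) + 48)**2/16) = 132*(108 + (48 + sqrt(3))**2/16) = 14256 + 33*(48 + sqrt(3))**2/4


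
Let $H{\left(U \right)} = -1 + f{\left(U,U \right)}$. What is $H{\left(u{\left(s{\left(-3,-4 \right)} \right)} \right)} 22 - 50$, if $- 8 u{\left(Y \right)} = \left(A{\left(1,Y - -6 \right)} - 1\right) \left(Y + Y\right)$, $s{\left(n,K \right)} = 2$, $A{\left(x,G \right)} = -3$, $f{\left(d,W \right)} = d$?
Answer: $-28$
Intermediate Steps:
$u{\left(Y \right)} = Y$ ($u{\left(Y \right)} = - \frac{\left(-3 - 1\right) \left(Y + Y\right)}{8} = - \frac{\left(-4\right) 2 Y}{8} = - \frac{\left(-8\right) Y}{8} = Y$)
$H{\left(U \right)} = -1 + U$
$H{\left(u{\left(s{\left(-3,-4 \right)} \right)} \right)} 22 - 50 = \left(-1 + 2\right) 22 - 50 = 1 \cdot 22 - 50 = 22 - 50 = -28$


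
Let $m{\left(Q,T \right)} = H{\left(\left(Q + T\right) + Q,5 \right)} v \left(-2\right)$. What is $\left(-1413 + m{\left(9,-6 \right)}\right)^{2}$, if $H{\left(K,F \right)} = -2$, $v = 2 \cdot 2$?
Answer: $1951609$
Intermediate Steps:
$v = 4$
$m{\left(Q,T \right)} = 16$ ($m{\left(Q,T \right)} = \left(-2\right) 4 \left(-2\right) = \left(-8\right) \left(-2\right) = 16$)
$\left(-1413 + m{\left(9,-6 \right)}\right)^{2} = \left(-1413 + 16\right)^{2} = \left(-1397\right)^{2} = 1951609$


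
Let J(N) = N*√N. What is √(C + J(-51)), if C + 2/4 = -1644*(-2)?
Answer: √(13150 - 204*I*√51)/2 ≈ 57.424 - 3.1712*I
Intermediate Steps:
J(N) = N^(3/2)
C = 6575/2 (C = -½ - 1644*(-2) = -½ - 411*(-8) = -½ + 3288 = 6575/2 ≈ 3287.5)
√(C + J(-51)) = √(6575/2 + (-51)^(3/2)) = √(6575/2 - 51*I*√51)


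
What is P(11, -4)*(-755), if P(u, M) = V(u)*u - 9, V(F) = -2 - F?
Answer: 114760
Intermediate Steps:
P(u, M) = -9 + u*(-2 - u) (P(u, M) = (-2 - u)*u - 9 = u*(-2 - u) - 9 = -9 + u*(-2 - u))
P(11, -4)*(-755) = (-9 - 1*11*(2 + 11))*(-755) = (-9 - 1*11*13)*(-755) = (-9 - 143)*(-755) = -152*(-755) = 114760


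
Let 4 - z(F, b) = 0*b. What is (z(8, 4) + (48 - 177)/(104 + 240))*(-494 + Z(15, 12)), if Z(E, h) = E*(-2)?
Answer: -3799/2 ≈ -1899.5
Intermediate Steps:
Z(E, h) = -2*E
z(F, b) = 4 (z(F, b) = 4 - 0*b = 4 - 1*0 = 4 + 0 = 4)
(z(8, 4) + (48 - 177)/(104 + 240))*(-494 + Z(15, 12)) = (4 + (48 - 177)/(104 + 240))*(-494 - 2*15) = (4 - 129/344)*(-494 - 30) = (4 - 129*1/344)*(-524) = (4 - 3/8)*(-524) = (29/8)*(-524) = -3799/2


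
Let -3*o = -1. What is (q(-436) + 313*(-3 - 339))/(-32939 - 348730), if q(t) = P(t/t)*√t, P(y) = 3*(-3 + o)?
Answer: 35682/127223 + 16*I*√109/381669 ≈ 0.28047 + 0.00043767*I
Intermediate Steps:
o = ⅓ (o = -⅓*(-1) = ⅓ ≈ 0.33333)
P(y) = -8 (P(y) = 3*(-3 + ⅓) = 3*(-8/3) = -8)
q(t) = -8*√t
(q(-436) + 313*(-3 - 339))/(-32939 - 348730) = (-16*I*√109 + 313*(-3 - 339))/(-32939 - 348730) = (-16*I*√109 + 313*(-342))/(-381669) = (-16*I*√109 - 107046)*(-1/381669) = (-107046 - 16*I*√109)*(-1/381669) = 35682/127223 + 16*I*√109/381669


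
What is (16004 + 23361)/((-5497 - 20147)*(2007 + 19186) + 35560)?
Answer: -39365/543437732 ≈ -7.2437e-5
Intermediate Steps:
(16004 + 23361)/((-5497 - 20147)*(2007 + 19186) + 35560) = 39365/(-25644*21193 + 35560) = 39365/(-543473292 + 35560) = 39365/(-543437732) = 39365*(-1/543437732) = -39365/543437732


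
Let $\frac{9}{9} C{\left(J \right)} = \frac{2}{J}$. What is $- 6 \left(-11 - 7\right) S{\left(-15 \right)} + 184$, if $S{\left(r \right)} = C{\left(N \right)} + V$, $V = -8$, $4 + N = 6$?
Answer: $-572$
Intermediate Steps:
$N = 2$ ($N = -4 + 6 = 2$)
$C{\left(J \right)} = \frac{2}{J}$
$S{\left(r \right)} = -7$ ($S{\left(r \right)} = \frac{2}{2} - 8 = 2 \cdot \frac{1}{2} - 8 = 1 - 8 = -7$)
$- 6 \left(-11 - 7\right) S{\left(-15 \right)} + 184 = - 6 \left(-11 - 7\right) \left(-7\right) + 184 = \left(-6\right) \left(-18\right) \left(-7\right) + 184 = 108 \left(-7\right) + 184 = -756 + 184 = -572$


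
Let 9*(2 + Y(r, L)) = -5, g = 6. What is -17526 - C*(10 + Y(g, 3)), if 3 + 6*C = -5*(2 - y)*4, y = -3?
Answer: -939503/54 ≈ -17398.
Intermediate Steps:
Y(r, L) = -23/9 (Y(r, L) = -2 + (1/9)*(-5) = -2 - 5/9 = -23/9)
C = -103/6 (C = -1/2 + (-5*(2 - 1*(-3))*4)/6 = -1/2 + (-5*(2 + 3)*4)/6 = -1/2 + (-5*5*4)/6 = -1/2 + (-25*4)/6 = -1/2 + (1/6)*(-100) = -1/2 - 50/3 = -103/6 ≈ -17.167)
-17526 - C*(10 + Y(g, 3)) = -17526 - (-103)*(10 - 23/9)/6 = -17526 - (-103)*67/(6*9) = -17526 - 1*(-6901/54) = -17526 + 6901/54 = -939503/54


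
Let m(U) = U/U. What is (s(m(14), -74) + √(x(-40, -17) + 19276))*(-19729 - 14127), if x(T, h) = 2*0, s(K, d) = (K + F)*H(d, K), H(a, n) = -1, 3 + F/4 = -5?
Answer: -1049536 - 67712*√4819 ≈ -5.7500e+6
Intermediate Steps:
F = -32 (F = -12 + 4*(-5) = -12 - 20 = -32)
m(U) = 1
s(K, d) = 32 - K (s(K, d) = (K - 32)*(-1) = (-32 + K)*(-1) = 32 - K)
x(T, h) = 0
(s(m(14), -74) + √(x(-40, -17) + 19276))*(-19729 - 14127) = ((32 - 1*1) + √(0 + 19276))*(-19729 - 14127) = ((32 - 1) + √19276)*(-33856) = (31 + 2*√4819)*(-33856) = -1049536 - 67712*√4819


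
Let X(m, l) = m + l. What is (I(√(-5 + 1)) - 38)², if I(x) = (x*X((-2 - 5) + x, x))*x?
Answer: -156 + 320*I ≈ -156.0 + 320.0*I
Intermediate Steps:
X(m, l) = l + m
I(x) = x²*(-7 + 2*x) (I(x) = (x*(x + ((-2 - 5) + x)))*x = (x*(x + (-7 + x)))*x = (x*(-7 + 2*x))*x = x²*(-7 + 2*x))
(I(√(-5 + 1)) - 38)² = ((√(-5 + 1))²*(-7 + 2*√(-5 + 1)) - 38)² = ((√(-4))²*(-7 + 2*√(-4)) - 38)² = ((2*I)²*(-7 + 2*(2*I)) - 38)² = (-4*(-7 + 4*I) - 38)² = ((28 - 16*I) - 38)² = (-10 - 16*I)²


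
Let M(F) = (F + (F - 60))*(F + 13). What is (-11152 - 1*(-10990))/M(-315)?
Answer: -27/34730 ≈ -0.00077743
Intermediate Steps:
M(F) = (-60 + 2*F)*(13 + F) (M(F) = (F + (-60 + F))*(13 + F) = (-60 + 2*F)*(13 + F))
(-11152 - 1*(-10990))/M(-315) = (-11152 - 1*(-10990))/(-780 - 34*(-315) + 2*(-315)**2) = (-11152 + 10990)/(-780 + 10710 + 2*99225) = -162/(-780 + 10710 + 198450) = -162/208380 = -162*1/208380 = -27/34730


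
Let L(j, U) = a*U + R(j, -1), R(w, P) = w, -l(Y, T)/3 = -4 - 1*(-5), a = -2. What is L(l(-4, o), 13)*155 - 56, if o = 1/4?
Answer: -4551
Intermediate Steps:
o = ¼ ≈ 0.25000
l(Y, T) = -3 (l(Y, T) = -3*(-4 - 1*(-5)) = -3*(-4 + 5) = -3*1 = -3)
L(j, U) = j - 2*U (L(j, U) = -2*U + j = j - 2*U)
L(l(-4, o), 13)*155 - 56 = (-3 - 2*13)*155 - 56 = (-3 - 26)*155 - 56 = -29*155 - 56 = -4495 - 56 = -4551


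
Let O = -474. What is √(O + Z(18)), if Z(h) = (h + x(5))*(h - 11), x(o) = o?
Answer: I*√313 ≈ 17.692*I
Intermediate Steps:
Z(h) = (-11 + h)*(5 + h) (Z(h) = (h + 5)*(h - 11) = (5 + h)*(-11 + h) = (-11 + h)*(5 + h))
√(O + Z(18)) = √(-474 + (-55 + 18² - 6*18)) = √(-474 + (-55 + 324 - 108)) = √(-474 + 161) = √(-313) = I*√313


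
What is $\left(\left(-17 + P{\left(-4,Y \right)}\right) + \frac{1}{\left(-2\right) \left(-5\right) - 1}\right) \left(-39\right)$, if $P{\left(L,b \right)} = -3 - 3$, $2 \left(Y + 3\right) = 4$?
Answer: $\frac{2678}{3} \approx 892.67$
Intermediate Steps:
$Y = -1$ ($Y = -3 + \frac{1}{2} \cdot 4 = -3 + 2 = -1$)
$P{\left(L,b \right)} = -6$ ($P{\left(L,b \right)} = -3 - 3 = -6$)
$\left(\left(-17 + P{\left(-4,Y \right)}\right) + \frac{1}{\left(-2\right) \left(-5\right) - 1}\right) \left(-39\right) = \left(\left(-17 - 6\right) + \frac{1}{\left(-2\right) \left(-5\right) - 1}\right) \left(-39\right) = \left(-23 + \frac{1}{10 - 1}\right) \left(-39\right) = \left(-23 + \frac{1}{9}\right) \left(-39\right) = \left(- \frac{206}{9}\right) \left(-39\right) = \frac{2678}{3}$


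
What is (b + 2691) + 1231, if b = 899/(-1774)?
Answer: 6956729/1774 ≈ 3921.5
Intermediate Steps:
b = -899/1774 (b = 899*(-1/1774) = -899/1774 ≈ -0.50676)
(b + 2691) + 1231 = (-899/1774 + 2691) + 1231 = 4772935/1774 + 1231 = 6956729/1774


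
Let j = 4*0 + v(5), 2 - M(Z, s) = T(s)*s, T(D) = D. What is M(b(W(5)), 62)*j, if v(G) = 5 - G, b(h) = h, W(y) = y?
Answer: 0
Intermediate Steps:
M(Z, s) = 2 - s**2 (M(Z, s) = 2 - s*s = 2 - s**2)
j = 0 (j = 4*0 + (5 - 1*5) = 0 + (5 - 5) = 0 + 0 = 0)
M(b(W(5)), 62)*j = (2 - 1*62**2)*0 = (2 - 1*3844)*0 = (2 - 3844)*0 = -3842*0 = 0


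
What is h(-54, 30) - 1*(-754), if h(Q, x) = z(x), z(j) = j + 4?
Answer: 788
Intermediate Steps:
z(j) = 4 + j
h(Q, x) = 4 + x
h(-54, 30) - 1*(-754) = (4 + 30) - 1*(-754) = 34 + 754 = 788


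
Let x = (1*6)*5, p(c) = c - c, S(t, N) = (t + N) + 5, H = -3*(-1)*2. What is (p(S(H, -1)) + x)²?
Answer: 900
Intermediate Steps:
H = 6 (H = 3*2 = 6)
S(t, N) = 5 + N + t (S(t, N) = (N + t) + 5 = 5 + N + t)
p(c) = 0
x = 30 (x = 6*5 = 30)
(p(S(H, -1)) + x)² = (0 + 30)² = 30² = 900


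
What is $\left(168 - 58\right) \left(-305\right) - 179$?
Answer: $-33729$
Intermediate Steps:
$\left(168 - 58\right) \left(-305\right) - 179 = 110 \left(-305\right) - 179 = -33550 - 179 = -33729$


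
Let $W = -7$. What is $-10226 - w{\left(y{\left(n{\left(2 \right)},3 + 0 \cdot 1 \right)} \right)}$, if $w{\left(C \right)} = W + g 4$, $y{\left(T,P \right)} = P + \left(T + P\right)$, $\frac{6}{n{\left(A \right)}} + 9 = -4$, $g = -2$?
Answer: $-10211$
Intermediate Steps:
$n{\left(A \right)} = - \frac{6}{13}$ ($n{\left(A \right)} = \frac{6}{-9 - 4} = \frac{6}{-13} = 6 \left(- \frac{1}{13}\right) = - \frac{6}{13}$)
$y{\left(T,P \right)} = T + 2 P$ ($y{\left(T,P \right)} = P + \left(P + T\right) = T + 2 P$)
$w{\left(C \right)} = -15$ ($w{\left(C \right)} = -7 - 8 = -15$)
$-10226 - w{\left(y{\left(n{\left(2 \right)},3 + 0 \cdot 1 \right)} \right)} = -10226 - -15 = -10226 + 15 = -10211$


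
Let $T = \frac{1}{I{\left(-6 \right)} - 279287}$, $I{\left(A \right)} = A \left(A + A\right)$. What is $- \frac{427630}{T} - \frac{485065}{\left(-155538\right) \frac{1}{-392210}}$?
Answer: $\frac{9285578727314225}{77769} \approx 1.194 \cdot 10^{11}$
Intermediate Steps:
$I{\left(A \right)} = 2 A^{2}$ ($I{\left(A \right)} = A 2 A = 2 A^{2}$)
$T = - \frac{1}{279215}$ ($T = \frac{1}{2 \left(-6\right)^{2} - 279287} = \frac{1}{2 \cdot 36 - 279287} = \frac{1}{72 - 279287} = \frac{1}{-279215} = - \frac{1}{279215} \approx -3.5815 \cdot 10^{-6}$)
$- \frac{427630}{T} - \frac{485065}{\left(-155538\right) \frac{1}{-392210}} = - \frac{427630}{- \frac{1}{279215}} - \frac{485065}{\left(-155538\right) \frac{1}{-392210}} = \left(-427630\right) \left(-279215\right) - \frac{485065}{\left(-155538\right) \left(- \frac{1}{392210}\right)} = 119400710450 - \frac{485065}{\frac{77769}{196105}} = 119400710450 - \frac{95123671825}{77769} = \frac{9285578727314225}{77769}$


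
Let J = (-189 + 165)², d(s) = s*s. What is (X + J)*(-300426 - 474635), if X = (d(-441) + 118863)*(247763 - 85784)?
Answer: -39338336036849472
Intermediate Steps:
d(s) = s²
X = 50755147776 (X = ((-441)² + 118863)*(247763 - 85784) = (194481 + 118863)*161979 = 313344*161979 = 50755147776)
J = 576 (J = (-24)² = 576)
(X + J)*(-300426 - 474635) = (50755147776 + 576)*(-300426 - 474635) = 50755148352*(-775061) = -39338336036849472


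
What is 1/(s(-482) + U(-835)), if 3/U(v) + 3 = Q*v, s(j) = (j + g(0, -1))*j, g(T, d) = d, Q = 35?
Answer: 29228/6804453765 ≈ 4.2954e-6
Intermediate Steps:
s(j) = j*(-1 + j) (s(j) = (j - 1)*j = (-1 + j)*j = j*(-1 + j))
U(v) = 3/(-3 + 35*v)
1/(s(-482) + U(-835)) = 1/(-482*(-1 - 482) + 3/(-3 + 35*(-835))) = 1/(-482*(-483) + 3/(-3 - 29225)) = 1/(232806 + 3/(-29228)) = 1/(232806 + 3*(-1/29228)) = 1/(232806 - 3/29228) = 1/(6804453765/29228) = 29228/6804453765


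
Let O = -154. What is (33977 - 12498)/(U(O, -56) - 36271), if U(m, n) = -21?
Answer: -21479/36292 ≈ -0.59184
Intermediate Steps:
(33977 - 12498)/(U(O, -56) - 36271) = (33977 - 12498)/(-21 - 36271) = 21479/(-36292) = 21479*(-1/36292) = -21479/36292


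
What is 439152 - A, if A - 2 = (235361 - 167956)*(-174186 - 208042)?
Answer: 25764517490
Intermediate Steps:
A = -25764078338 (A = 2 + (235361 - 167956)*(-174186 - 208042) = 2 + 67405*(-382228) = 2 - 25764078340 = -25764078338)
439152 - A = 439152 - 1*(-25764078338) = 439152 + 25764078338 = 25764517490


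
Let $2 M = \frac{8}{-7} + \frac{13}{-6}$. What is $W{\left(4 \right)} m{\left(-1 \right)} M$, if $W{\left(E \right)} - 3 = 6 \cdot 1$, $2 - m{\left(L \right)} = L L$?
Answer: $- \frac{417}{28} \approx -14.893$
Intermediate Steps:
$m{\left(L \right)} = 2 - L^{2}$ ($m{\left(L \right)} = 2 - L L = 2 - L^{2}$)
$M = - \frac{139}{84}$ ($M = \frac{\frac{8}{-7} + \frac{13}{-6}}{2} = \frac{8 \left(- \frac{1}{7}\right) + 13 \left(- \frac{1}{6}\right)}{2} = \frac{- \frac{8}{7} - \frac{13}{6}}{2} = \frac{1}{2} \left(- \frac{139}{42}\right) = - \frac{139}{84} \approx -1.6548$)
$W{\left(E \right)} = 9$ ($W{\left(E \right)} = 3 + 6 \cdot 1 = 3 + 6 = 9$)
$W{\left(4 \right)} m{\left(-1 \right)} M = 9 \left(2 - \left(-1\right)^{2}\right) \left(- \frac{139}{84}\right) = 9 \left(2 - 1\right) \left(- \frac{139}{84}\right) = 9 \cdot 1 \left(- \frac{139}{84}\right) = 9 \left(- \frac{139}{84}\right) = - \frac{417}{28}$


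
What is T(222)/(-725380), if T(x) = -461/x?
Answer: 461/161034360 ≈ 2.8627e-6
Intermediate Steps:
T(222)/(-725380) = -461/222/(-725380) = -461*1/222*(-1/725380) = -461/222*(-1/725380) = 461/161034360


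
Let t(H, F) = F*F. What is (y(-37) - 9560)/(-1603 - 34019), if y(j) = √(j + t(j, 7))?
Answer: 4780/17811 - √3/17811 ≈ 0.26828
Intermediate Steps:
t(H, F) = F²
y(j) = √(49 + j) (y(j) = √(j + 7²) = √(j + 49) = √(49 + j))
(y(-37) - 9560)/(-1603 - 34019) = (√(49 - 37) - 9560)/(-1603 - 34019) = (√12 - 9560)/(-35622) = (2*√3 - 9560)*(-1/35622) = (-9560 + 2*√3)*(-1/35622) = 4780/17811 - √3/17811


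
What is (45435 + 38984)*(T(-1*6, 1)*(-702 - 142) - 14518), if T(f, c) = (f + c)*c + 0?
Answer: -869346862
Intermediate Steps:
T(f, c) = c*(c + f) (T(f, c) = (c + f)*c + 0 = c*(c + f) + 0 = c*(c + f))
(45435 + 38984)*(T(-1*6, 1)*(-702 - 142) - 14518) = (45435 + 38984)*((1*(1 - 1*6))*(-702 - 142) - 14518) = 84419*((1*(1 - 6))*(-844) - 14518) = 84419*((1*(-5))*(-844) - 14518) = 84419*(-5*(-844) - 14518) = 84419*(4220 - 14518) = 84419*(-10298) = -869346862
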